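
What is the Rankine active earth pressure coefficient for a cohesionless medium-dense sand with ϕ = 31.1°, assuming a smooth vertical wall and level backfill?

0.319

K_a = (1 − sin φ)/(1 + sin φ) = (1 − sin 31.1°)/(1 + sin 31.1°) = 0.3188.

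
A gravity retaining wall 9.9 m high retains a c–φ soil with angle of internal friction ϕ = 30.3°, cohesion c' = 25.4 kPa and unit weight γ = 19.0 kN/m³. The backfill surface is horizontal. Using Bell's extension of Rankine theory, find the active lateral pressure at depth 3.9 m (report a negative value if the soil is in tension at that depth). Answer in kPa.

K_a = (1 − sin φ)/(1 + sin φ) = 0.3293.
σ_a = K_a γ z − 2c√K_a = 0.3293×19.0×3.9 − 2×25.4×0.5739 = -4.750 kPa.

-4.75 kPa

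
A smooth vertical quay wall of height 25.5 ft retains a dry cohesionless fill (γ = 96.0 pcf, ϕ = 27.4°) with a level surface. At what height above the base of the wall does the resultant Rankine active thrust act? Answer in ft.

8.50 ft

K_a = 0.3697.
The pressure distribution is triangular, so the resultant acts at H/3 above the base = 25.5/3 = 8.500 ft.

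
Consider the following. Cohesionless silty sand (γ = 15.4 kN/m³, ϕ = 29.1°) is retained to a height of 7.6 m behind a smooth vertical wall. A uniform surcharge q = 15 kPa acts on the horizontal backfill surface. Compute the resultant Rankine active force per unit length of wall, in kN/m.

K_a = tan²(45° − φ/2) = 0.3456.
Soil triangle: ½ K_a γ H² = 0.5×0.3456×15.4×7.6² = 153.7 kN/m.
Surcharge rectangle: K_a q H = 0.3456×15×7.6 = 39.40 kN/m.
Total = 153.7 + 39.40 = 193.1 kN/m.

193 kN/m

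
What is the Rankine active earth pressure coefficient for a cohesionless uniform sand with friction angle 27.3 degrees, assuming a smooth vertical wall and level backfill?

K_a = (1 − sin φ)/(1 + sin φ) = (1 − sin 27.3°)/(1 + sin 27.3°) = 0.3711.

0.371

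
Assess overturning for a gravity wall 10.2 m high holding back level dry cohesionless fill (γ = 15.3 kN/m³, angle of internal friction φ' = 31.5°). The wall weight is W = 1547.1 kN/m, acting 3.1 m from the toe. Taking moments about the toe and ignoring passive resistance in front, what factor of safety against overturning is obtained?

K_a = tan²(45° − 31.5°/2) = 0.3136.
P_a = ½K_aγH² = 0.5×0.3136×15.3×10.2² = 249.6 kN/m, acting at H/3 = 3.400 m above the base.
Overturning moment M_o = P_a × H/3 = 249.6 × 3.400 = 848.7.
Resisting moment M_r = W × 3.1 = 1547.1 × 3.1 = 4796.
FS_overturning = M_r/M_o = 4796/848.7 = 5.651.

5.65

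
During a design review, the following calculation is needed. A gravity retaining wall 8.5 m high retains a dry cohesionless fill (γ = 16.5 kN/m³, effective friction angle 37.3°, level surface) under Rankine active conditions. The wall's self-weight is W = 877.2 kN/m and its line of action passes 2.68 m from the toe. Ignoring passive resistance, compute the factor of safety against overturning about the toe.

K_a = tan²(45° − 37.3°/2) = 0.2453.
P_a = ½K_aγH² = 0.5×0.2453×16.5×8.5² = 146.2 kN/m, acting at H/3 = 2.833 m above the base.
Overturning moment M_o = P_a × H/3 = 146.2 × 2.833 = 414.3.
Resisting moment M_r = W × 2.68 = 877.2 × 2.68 = 2351.
FS_overturning = M_r/M_o = 2351/414.3 = 5.674.

5.67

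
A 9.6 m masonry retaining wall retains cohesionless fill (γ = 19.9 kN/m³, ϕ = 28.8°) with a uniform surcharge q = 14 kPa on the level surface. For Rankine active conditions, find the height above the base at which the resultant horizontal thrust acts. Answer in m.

K_a = 0.3498.
Triangular part P₁ = ½K_aγH² = 320.7 at H/3 = 3.200 m; rectangular part P₂ = K_a q H = 47.01 at H/2 = 4.800 m.
ȳ = (P₁·3.200 + P₂·4.800)/(P₁+P₂) = 3.405 m.

3.40 m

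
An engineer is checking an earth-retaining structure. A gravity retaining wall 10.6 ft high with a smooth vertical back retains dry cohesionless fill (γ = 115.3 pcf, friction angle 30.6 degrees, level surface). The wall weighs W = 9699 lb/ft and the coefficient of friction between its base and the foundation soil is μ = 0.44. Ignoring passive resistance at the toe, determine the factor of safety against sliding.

K_a = tan²(45° − 30.6°/2) = 0.3253.
P_a = ½K_aγH² = 0.5×0.3253×115.3×10.6² = 2107 lb/ft, acting at H/3 = 3.533 ft above the base.
FS_sliding = μW / P_a = 0.44×9699 / 2107 = 2.025.

2.02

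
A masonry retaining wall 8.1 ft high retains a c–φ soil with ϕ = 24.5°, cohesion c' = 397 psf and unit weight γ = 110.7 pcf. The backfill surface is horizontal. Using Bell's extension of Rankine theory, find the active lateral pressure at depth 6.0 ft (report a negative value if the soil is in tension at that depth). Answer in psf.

-236 psf

K_a = (1 − sin φ)/(1 + sin φ) = 0.4137.
σ_a = K_a γ z − 2c√K_a = 0.4137×110.7×6.0 − 2×397×0.6432 = -235.9 psf.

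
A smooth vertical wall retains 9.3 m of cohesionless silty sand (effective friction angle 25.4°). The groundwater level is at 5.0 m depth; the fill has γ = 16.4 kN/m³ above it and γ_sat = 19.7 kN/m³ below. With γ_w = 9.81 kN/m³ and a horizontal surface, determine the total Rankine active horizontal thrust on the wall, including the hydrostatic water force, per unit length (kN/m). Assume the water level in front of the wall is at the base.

K_a = tan²(45° − φ/2) = 0.3996.
γ' = 19.7 − 9.81 = 9.890 kN/m³. Depth below WT = 4.3 m.
σ'_h at WT = K_a γ d_w = 32.77 kPa; at base = 32.77 + K_a γ' × 4.3 = 49.77 kPa.
P₁ (0–5.0 m) = ½×32.77×5.0 = 81.93. P₂ (5.0–9.3 m) = ½(32.77+49.77)×4.3 = 177.5.
P_w = ½ γ_w h₂² = 0.5×9.81×4.3² = 90.69. Total = 81.93+177.5+90.69 = 350.1 kN/m.

350 kN/m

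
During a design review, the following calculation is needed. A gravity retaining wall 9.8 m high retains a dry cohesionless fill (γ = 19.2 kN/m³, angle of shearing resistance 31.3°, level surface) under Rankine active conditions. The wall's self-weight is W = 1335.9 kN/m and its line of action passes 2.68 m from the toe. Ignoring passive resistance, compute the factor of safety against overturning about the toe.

K_a = tan²(45° − 31.3°/2) = 0.3162.
P_a = ½K_aγH² = 0.5×0.3162×19.2×9.8² = 291.5 kN/m, acting at H/3 = 3.267 m above the base.
Overturning moment M_o = P_a × H/3 = 291.5 × 3.267 = 952.4.
Resisting moment M_r = W × 2.68 = 1335.9 × 2.68 = 3580.
FS_overturning = M_r/M_o = 3580/952.4 = 3.759.

3.76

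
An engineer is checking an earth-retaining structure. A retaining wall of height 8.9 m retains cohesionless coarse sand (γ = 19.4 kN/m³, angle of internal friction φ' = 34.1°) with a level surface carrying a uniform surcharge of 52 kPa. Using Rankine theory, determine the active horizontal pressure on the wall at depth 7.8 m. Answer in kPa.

57.2 kPa

K_a = (1 − sin φ)/(1 + sin φ) = 0.2815.
σ_v = γz + q = 19.4 × 7.8 + 52 = 203.3 kPa.
σ_h = K_a σ_v = 0.2815 × 203.3 = 57.24 kPa.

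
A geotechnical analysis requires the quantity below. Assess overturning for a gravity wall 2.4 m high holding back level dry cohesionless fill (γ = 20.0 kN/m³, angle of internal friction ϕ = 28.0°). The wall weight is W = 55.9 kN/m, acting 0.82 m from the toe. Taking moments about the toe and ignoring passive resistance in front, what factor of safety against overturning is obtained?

K_a = tan²(45° − 28.0°/2) = 0.3610.
P_a = ½K_aγH² = 0.5×0.3610×20.0×2.4² = 20.80 kN/m, acting at H/3 = 0.8000 m above the base.
Overturning moment M_o = P_a × H/3 = 20.80 × 0.8000 = 16.64.
Resisting moment M_r = W × 0.82 = 55.9 × 0.82 = 45.84.
FS_overturning = M_r/M_o = 45.84/16.64 = 2.755.

2.76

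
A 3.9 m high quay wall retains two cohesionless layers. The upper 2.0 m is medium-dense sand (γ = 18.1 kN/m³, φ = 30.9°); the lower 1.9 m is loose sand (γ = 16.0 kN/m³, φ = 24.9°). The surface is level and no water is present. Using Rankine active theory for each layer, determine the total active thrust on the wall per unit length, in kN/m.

K_a1 = tan²(45°−30.9°/2) = 0.3214; K_a2 = tan²(45°−24.9°/2) = 0.4074.
Layer 1: σ at base = K_a1 γ₁ h₁ = 11.63 kPa; P₁ = ½×11.63×2.0 = 11.63.
Layer 2: σ_v at top = γ₁h₁ = 36.20; σ_h top = K_a2×36.20 = 14.75; σ_h base = K_a2×(36.20+16.0×1.9) = 27.13.
P₂ = ½(14.75+27.13)×1.9 = 39.79. Total P_a = 11.63+39.79 = 51.42 kN/m.

51.4 kN/m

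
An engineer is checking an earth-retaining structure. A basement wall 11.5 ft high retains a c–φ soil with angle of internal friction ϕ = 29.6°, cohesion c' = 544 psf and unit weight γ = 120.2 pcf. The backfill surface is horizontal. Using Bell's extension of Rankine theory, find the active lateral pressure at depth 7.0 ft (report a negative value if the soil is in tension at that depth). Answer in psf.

K_a = (1 − sin φ)/(1 + sin φ) = 0.3387.
σ_a = K_a γ z − 2c√K_a = 0.3387×120.2×7.0 − 2×544×0.5820 = -348.2 psf.

-348 psf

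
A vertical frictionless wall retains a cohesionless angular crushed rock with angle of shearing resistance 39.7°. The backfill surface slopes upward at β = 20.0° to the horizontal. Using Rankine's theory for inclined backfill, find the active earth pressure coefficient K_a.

K_a = cos β · (cos β − √(cos²β − cos²φ)) / (cos β + √(cos²β − cos²φ)).
cos β = 0.9397, cos φ = 0.7694, √(cos²β − cos²φ) = 0.5395.
K_a = 0.9397 × (0.9397 − 0.5395)/(0.9397 + 0.5395) = 0.2542.

0.254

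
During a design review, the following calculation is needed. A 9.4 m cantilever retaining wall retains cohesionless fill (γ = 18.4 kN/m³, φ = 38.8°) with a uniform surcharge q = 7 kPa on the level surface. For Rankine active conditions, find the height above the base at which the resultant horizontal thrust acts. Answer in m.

K_a = 0.2296.
Triangular part P₁ = ½K_aγH² = 186.6 at H/3 = 3.133 m; rectangular part P₂ = K_a q H = 15.10 at H/2 = 4.700 m.
ȳ = (P₁·3.133 + P₂·4.700)/(P₁+P₂) = 3.251 m.

3.25 m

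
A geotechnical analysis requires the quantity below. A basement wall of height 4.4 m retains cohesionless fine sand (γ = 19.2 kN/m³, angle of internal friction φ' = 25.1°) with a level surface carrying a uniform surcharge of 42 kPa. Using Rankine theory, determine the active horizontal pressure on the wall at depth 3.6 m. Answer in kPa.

K_a = (1 − sin φ)/(1 + sin φ) = 0.4043.
σ_v = γz + q = 19.2 × 3.6 + 42 = 111.1 kPa.
σ_h = K_a σ_v = 0.4043 × 111.1 = 44.93 kPa.

44.9 kPa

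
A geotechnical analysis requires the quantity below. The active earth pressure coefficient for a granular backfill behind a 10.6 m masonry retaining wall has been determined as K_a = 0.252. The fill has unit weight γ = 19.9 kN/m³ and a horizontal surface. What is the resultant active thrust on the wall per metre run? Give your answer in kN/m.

P = ½ K_a γ H² = 0.5 × 0.252 × 19.9 × 10.6² = 281.7 kN/m.

282 kN/m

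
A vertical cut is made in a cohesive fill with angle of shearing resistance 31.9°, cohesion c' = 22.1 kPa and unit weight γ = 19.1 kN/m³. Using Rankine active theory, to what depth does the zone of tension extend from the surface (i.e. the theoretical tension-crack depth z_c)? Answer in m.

4.17 m

K_a = tan²(45° − 31.9°/2) = 0.3085; √K_a = 0.5555.
The active pressure is zero where K_a γ z = 2c√K_a, so z_c = 2c/(γ√K_a) = 2×22.1/(19.1×0.5555) = 4.166 m.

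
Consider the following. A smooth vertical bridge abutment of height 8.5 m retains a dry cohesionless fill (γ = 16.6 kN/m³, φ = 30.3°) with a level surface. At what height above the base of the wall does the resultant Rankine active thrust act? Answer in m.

K_a = 0.3293.
The pressure distribution is triangular, so the resultant acts at H/3 above the base = 8.5/3 = 2.833 m.

2.83 m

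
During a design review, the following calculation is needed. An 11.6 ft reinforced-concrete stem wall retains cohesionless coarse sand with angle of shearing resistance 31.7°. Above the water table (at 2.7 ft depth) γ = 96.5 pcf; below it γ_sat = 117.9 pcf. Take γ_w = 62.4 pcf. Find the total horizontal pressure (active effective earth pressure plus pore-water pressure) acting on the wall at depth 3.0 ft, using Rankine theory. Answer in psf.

105 psf

K_a = (1 − sin φ)/(1 + sin φ) = 0.3111.
γ' = 117.9 − 62.4 = 55.50 pcf.
Effective vertical stress at 3.0 ft: σ'_v = 96.5×2.7 + 55.50×0.300 = 277.2 psf.
σ'_h = K_a σ'_v = 0.3111 × 277.2 = 86.23 psf; u = γ_w × 0.300 = 18.72 psf.
Total σ_h = 86.23 + 18.72 = 104.9 psf.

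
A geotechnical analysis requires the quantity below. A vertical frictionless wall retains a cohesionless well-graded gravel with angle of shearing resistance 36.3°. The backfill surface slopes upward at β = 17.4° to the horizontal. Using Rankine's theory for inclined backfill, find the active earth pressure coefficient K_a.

0.289

K_a = cos β · (cos β − √(cos²β − cos²φ)) / (cos β + √(cos²β − cos²φ)).
cos β = 0.9542, cos φ = 0.8059, √(cos²β − cos²φ) = 0.5109.
K_a = 0.9542 × (0.9542 − 0.5109)/(0.9542 + 0.5109) = 0.2887.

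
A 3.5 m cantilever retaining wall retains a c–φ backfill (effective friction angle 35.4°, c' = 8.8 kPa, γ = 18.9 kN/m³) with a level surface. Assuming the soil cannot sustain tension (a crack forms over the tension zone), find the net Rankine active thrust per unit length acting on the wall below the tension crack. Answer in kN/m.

7.24 kN/m

K_a = 0.2664; √K_a = 0.5161.
Tension-crack depth z_c = 2c/(γ√K_a) = 2×8.8/(18.9×0.5161) = 1.804 m.
σ_a at base = K_a γ H − 2c√K_a = 0.2664×18.9×3.5 − 2×8.8×0.5161 = 8.538 kPa.
P_a = ½ × 8.538 × (H − z_c) = 0.5×8.538×1.696 = 7.240 kN/m.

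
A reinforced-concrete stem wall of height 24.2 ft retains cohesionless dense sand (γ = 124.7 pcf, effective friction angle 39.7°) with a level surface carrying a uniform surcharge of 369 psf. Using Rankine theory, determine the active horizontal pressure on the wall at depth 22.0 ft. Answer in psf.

686 psf

K_a = (1 − sin φ)/(1 + sin φ) = 0.2204.
σ_v = γz + q = 124.7 × 22.0 + 369 = 3112 psf.
σ_h = K_a σ_v = 0.2204 × 3112 = 686.1 psf.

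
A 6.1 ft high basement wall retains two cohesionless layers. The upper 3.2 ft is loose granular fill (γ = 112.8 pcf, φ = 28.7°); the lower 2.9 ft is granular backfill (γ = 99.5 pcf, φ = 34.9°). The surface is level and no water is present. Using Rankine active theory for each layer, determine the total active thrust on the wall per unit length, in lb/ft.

K_a1 = tan²(45°−28.7°/2) = 0.3511; K_a2 = tan²(45°−34.9°/2) = 0.2721.
Layer 1: σ at base = K_a1 γ₁ h₁ = 126.8 psf; P₁ = ½×126.8×3.2 = 202.8.
Layer 2: σ_v at top = γ₁h₁ = 361.0; σ_h top = K_a2×361.0 = 98.23; σ_h base = K_a2×(361.0+99.5×2.9) = 176.8.
P₂ = ½(98.23+176.8)×2.9 = 398.7. Total P_a = 202.8+398.7 = 601.5 lb/ft.

602 lb/ft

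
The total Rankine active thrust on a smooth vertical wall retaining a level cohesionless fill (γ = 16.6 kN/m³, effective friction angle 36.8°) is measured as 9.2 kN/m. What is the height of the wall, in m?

K_a = 0.2508. P_a = ½ K_a γ H² ⇒ H = √(2P_a/(K_a γ)).
H = √(2×9.2/(0.2508×16.6)) = 2.102 m.

2.10 m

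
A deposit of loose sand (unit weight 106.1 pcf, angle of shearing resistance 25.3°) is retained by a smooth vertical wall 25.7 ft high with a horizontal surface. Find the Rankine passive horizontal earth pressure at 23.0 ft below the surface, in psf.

K_p = (1 + sin φ)/(1 − sin φ) = 2.493.
σ_h = K_p γ z = 2.493 × 106.1 × 23.0 = 6083 psf.

6080 psf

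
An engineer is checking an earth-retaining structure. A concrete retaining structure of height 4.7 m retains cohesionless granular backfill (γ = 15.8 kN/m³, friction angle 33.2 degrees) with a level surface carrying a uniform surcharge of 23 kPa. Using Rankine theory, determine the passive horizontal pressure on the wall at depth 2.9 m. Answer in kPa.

K_p = (1 + sin φ)/(1 − sin φ) = 3.421.
σ_v = γz + q = 15.8 × 2.9 + 23 = 68.82 kPa.
σ_h = K_p σ_v = 3.421 × 68.82 = 235.4 kPa.

235 kPa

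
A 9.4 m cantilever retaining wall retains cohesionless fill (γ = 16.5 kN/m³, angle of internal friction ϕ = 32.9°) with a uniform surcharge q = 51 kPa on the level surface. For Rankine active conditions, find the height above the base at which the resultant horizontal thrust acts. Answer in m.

3.75 m

K_a = 0.2960.
Triangular part P₁ = ½K_aγH² = 215.8 at H/3 = 3.133 m; rectangular part P₂ = K_a q H = 141.9 at H/2 = 4.700 m.
ȳ = (P₁·3.133 + P₂·4.700)/(P₁+P₂) = 3.755 m.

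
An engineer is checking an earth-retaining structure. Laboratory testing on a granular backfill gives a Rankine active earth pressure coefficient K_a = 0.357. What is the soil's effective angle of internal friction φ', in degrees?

K_a = tan²(45° − φ/2) ⇒ 45° − φ/2 = arctan(√0.357) = 30.86°.
φ = 2(45° − 30.86°) = 28.28°.

28.3°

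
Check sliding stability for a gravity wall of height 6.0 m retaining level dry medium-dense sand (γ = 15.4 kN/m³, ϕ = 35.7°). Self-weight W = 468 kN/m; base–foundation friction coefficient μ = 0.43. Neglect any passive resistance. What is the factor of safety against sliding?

2.76

K_a = tan²(45° − 35.7°/2) = 0.2630.
P_a = ½K_aγH² = 0.5×0.2630×15.4×6.0² = 72.90 kN/m, acting at H/3 = 2.000 m above the base.
FS_sliding = μW / P_a = 0.43×468 / 72.90 = 2.760.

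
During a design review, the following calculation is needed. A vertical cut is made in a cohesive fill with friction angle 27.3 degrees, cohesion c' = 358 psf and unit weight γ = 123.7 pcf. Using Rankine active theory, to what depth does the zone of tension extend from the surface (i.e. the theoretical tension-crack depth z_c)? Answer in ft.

K_a = tan²(45° − 27.3°/2) = 0.3711; √K_a = 0.6092.
The active pressure is zero where K_a γ z = 2c√K_a, so z_c = 2c/(γ√K_a) = 2×358/(123.7×0.6092) = 9.501 ft.

9.50 ft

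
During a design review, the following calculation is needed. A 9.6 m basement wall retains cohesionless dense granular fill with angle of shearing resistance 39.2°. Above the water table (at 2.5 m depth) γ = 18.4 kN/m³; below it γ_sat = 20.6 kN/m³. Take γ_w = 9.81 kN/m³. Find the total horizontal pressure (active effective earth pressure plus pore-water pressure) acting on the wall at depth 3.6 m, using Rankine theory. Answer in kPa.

K_a = (1 − sin φ)/(1 + sin φ) = 0.2255.
γ' = 20.6 − 9.81 = 10.79 kN/m³.
Effective vertical stress at 3.6 m: σ'_v = 18.4×2.5 + 10.79×1.10 = 57.87 kPa.
σ'_h = K_a σ'_v = 0.2255 × 57.87 = 13.05 kPa; u = γ_w × 1.10 = 10.79 kPa.
Total σ_h = 13.05 + 10.79 = 23.84 kPa.

23.8 kPa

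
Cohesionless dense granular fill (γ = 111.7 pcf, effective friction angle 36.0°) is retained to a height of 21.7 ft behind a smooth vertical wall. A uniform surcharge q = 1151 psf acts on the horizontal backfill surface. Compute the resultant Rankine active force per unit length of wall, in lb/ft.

K_a = tan²(45° − φ/2) = 0.2596.
Soil triangle: ½ K_a γ H² = 0.5×0.2596×111.7×21.7² = 6828 lb/ft.
Surcharge rectangle: K_a q H = 0.2596×1151×21.7 = 6484 lb/ft.
Total = 6828 + 6484 = 13310 lb/ft.

13300 lb/ft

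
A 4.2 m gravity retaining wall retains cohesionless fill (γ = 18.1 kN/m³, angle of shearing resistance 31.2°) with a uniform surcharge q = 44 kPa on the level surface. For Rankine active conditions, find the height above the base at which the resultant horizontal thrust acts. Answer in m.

K_a = 0.3175.
Triangular part P₁ = ½K_aγH² = 50.69 at H/3 = 1.400 m; rectangular part P₂ = K_a q H = 58.67 at H/2 = 2.100 m.
ȳ = (P₁·1.400 + P₂·2.100)/(P₁+P₂) = 1.776 m.

1.78 m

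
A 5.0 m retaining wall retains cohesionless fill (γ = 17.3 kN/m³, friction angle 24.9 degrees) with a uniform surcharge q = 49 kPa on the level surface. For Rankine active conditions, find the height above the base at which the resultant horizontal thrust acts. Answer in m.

K_a = 0.4074.
Triangular part P₁ = ½K_aγH² = 88.11 at H/3 = 1.667 m; rectangular part P₂ = K_a q H = 99.82 at H/2 = 2.500 m.
ȳ = (P₁·1.667 + P₂·2.500)/(P₁+P₂) = 2.109 m.

2.11 m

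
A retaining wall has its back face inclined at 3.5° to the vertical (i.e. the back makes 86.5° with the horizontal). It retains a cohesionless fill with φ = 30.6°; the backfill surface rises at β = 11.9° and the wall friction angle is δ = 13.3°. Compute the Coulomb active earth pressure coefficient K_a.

0.377

K_a = sin²(α+φ) / [sin²α · sin(α−δ) · (1 + √{sin(φ+δ)sin(φ−β) / (sin(α−δ)sin(α+β))})²].
With α = 86.5°, φ = 30.6°, δ = 13.3°, β = 11.9°: K_a = 0.3770.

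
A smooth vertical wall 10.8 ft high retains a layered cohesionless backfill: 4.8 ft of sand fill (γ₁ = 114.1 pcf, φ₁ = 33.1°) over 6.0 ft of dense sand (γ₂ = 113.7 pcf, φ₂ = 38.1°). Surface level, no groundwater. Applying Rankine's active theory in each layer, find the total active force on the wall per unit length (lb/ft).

K_a1 = tan²(45°−33.1°/2) = 0.2936; K_a2 = tan²(45°−38.1°/2) = 0.2368.
Layer 1: σ at base = K_a1 γ₁ h₁ = 160.8 psf; P₁ = ½×160.8×4.8 = 385.9.
Layer 2: σ_v at top = γ₁h₁ = 547.7; σ_h top = K_a2×547.7 = 129.7; σ_h base = K_a2×(547.7+113.7×6.0) = 291.3.
P₂ = ½(129.7+291.3)×6.0 = 1263. Total P_a = 385.9+1263 = 1649 lb/ft.

1650 lb/ft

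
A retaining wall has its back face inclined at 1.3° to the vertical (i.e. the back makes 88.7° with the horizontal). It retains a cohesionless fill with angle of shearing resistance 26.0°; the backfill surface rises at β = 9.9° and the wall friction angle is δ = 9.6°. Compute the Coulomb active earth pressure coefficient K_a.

0.424

K_a = sin²(α+φ) / [sin²α · sin(α−δ) · (1 + √{sin(φ+δ)sin(φ−β) / (sin(α−δ)sin(α+β))})²].
With α = 88.7°, φ = 26.0°, δ = 9.6°, β = 9.9°: K_a = 0.4244.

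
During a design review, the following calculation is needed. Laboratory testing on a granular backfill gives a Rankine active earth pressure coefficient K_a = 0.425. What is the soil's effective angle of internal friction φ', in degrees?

K_a = tan²(45° − φ/2) ⇒ 45° − φ/2 = arctan(√0.425) = 33.10°.
φ = 2(45° − 33.10°) = 23.80°.

23.8°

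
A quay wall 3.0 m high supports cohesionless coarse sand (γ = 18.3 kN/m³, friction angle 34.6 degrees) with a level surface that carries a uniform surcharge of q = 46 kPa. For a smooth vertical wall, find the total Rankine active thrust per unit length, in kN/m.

60.7 kN/m

K_a = tan²(45° − φ/2) = 0.2756.
Soil triangle: ½ K_a γ H² = 0.5×0.2756×18.3×3.0² = 22.70 kN/m.
Surcharge rectangle: K_a q H = 0.2756×46×3.0 = 38.04 kN/m.
Total = 22.70 + 38.04 = 60.74 kN/m.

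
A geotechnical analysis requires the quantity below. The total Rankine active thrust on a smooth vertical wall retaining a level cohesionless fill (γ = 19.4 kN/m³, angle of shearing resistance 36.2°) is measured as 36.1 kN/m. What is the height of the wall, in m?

3.80 m

K_a = 0.2574. P_a = ½ K_a γ H² ⇒ H = √(2P_a/(K_a γ)).
H = √(2×36.1/(0.2574×19.4)) = 3.803 m.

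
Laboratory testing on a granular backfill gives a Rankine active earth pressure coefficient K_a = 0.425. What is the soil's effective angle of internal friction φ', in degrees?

K_a = tan²(45° − φ/2) ⇒ 45° − φ/2 = arctan(√0.425) = 33.10°.
φ = 2(45° − 33.10°) = 23.80°.

23.8°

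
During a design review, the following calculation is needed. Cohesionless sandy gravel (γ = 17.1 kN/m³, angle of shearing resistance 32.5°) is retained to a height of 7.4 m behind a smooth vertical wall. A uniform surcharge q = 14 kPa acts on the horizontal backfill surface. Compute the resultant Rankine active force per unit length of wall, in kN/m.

172 kN/m

K_a = tan²(45° − φ/2) = 0.3010.
Soil triangle: ½ K_a γ H² = 0.5×0.3010×17.1×7.4² = 140.9 kN/m.
Surcharge rectangle: K_a q H = 0.3010×14×7.4 = 31.18 kN/m.
Total = 140.9 + 31.18 = 172.1 kN/m.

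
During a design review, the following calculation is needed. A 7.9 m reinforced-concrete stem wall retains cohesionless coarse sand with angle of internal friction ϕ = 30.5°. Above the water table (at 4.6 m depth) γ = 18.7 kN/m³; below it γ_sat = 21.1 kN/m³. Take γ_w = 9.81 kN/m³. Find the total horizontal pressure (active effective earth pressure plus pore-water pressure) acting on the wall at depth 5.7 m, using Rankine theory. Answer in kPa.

42.9 kPa

K_a = (1 − sin φ)/(1 + sin φ) = 0.3267.
γ' = 21.1 − 9.81 = 11.29 kN/m³.
Effective vertical stress at 5.7 m: σ'_v = 18.7×4.6 + 11.29×1.10 = 98.44 kPa.
σ'_h = K_a σ'_v = 0.3267 × 98.44 = 32.16 kPa; u = γ_w × 1.10 = 10.79 kPa.
Total σ_h = 32.16 + 10.79 = 42.95 kPa.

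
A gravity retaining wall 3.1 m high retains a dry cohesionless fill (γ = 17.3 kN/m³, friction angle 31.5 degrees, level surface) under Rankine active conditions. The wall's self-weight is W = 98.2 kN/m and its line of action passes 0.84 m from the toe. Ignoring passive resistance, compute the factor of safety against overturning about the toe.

K_a = tan²(45° − 31.5°/2) = 0.3136.
P_a = ½K_aγH² = 0.5×0.3136×17.3×3.1² = 26.07 kN/m, acting at H/3 = 1.033 m above the base.
Overturning moment M_o = P_a × H/3 = 26.07 × 1.033 = 26.94.
Resisting moment M_r = W × 0.84 = 98.2 × 0.84 = 82.49.
FS_overturning = M_r/M_o = 82.49/26.94 = 3.062.

3.06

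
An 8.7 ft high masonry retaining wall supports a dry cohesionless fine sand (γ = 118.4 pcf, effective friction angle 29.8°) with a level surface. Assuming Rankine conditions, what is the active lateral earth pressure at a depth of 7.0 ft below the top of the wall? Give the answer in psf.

K_a = (1 − sin φ)/(1 + sin φ) = 0.3360.
σ_h = K_a γ z = 0.3360 × 118.4 × 7.0 = 278.5 psf.

279 psf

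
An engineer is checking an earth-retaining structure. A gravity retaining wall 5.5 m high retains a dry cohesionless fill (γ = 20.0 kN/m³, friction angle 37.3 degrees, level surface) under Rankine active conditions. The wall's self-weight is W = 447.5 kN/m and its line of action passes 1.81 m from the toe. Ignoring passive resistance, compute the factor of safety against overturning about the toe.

K_a = tan²(45° − 37.3°/2) = 0.2453.
P_a = ½K_aγH² = 0.5×0.2453×20.0×5.5² = 74.22 kN/m, acting at H/3 = 1.833 m above the base.
Overturning moment M_o = P_a × H/3 = 74.22 × 1.833 = 136.1.
Resisting moment M_r = W × 1.81 = 447.5 × 1.81 = 810.0.
FS_overturning = M_r/M_o = 810.0/136.1 = 5.953.

5.95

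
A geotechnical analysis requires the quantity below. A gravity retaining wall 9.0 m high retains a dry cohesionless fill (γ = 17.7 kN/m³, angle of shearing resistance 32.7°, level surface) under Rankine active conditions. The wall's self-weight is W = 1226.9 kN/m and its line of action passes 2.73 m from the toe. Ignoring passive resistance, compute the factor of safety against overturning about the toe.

5.22

K_a = tan²(45° − 32.7°/2) = 0.2985.
P_a = ½K_aγH² = 0.5×0.2985×17.7×9.0² = 214.0 kN/m, acting at H/3 = 3.000 m above the base.
Overturning moment M_o = P_a × H/3 = 214.0 × 3.000 = 641.9.
Resisting moment M_r = W × 2.73 = 1226.9 × 2.73 = 3349.
FS_overturning = M_r/M_o = 3349/641.9 = 5.218.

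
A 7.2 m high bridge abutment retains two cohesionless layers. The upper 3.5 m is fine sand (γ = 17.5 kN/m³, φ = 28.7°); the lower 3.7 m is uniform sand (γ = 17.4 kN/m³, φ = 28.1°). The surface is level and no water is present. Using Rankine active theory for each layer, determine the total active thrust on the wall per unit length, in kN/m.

162 kN/m

K_a1 = tan²(45°−28.7°/2) = 0.3511; K_a2 = tan²(45°−28.1°/2) = 0.3596.
Layer 1: σ at base = K_a1 γ₁ h₁ = 21.51 kPa; P₁ = ½×21.51×3.5 = 37.64.
Layer 2: σ_v at top = γ₁h₁ = 61.25; σ_h top = K_a2×61.25 = 22.03; σ_h base = K_a2×(61.25+17.4×3.7) = 45.18.
P₂ = ½(22.03+45.18)×3.7 = 124.3. Total P_a = 37.64+124.3 = 162.0 kN/m.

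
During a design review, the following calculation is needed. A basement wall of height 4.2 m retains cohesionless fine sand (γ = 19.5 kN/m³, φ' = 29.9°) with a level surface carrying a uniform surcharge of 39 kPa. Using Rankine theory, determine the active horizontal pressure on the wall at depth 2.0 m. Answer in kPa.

26.1 kPa

K_a = (1 − sin φ)/(1 + sin φ) = 0.3347.
σ_v = γz + q = 19.5 × 2.0 + 39 = 78.00 kPa.
σ_h = K_a σ_v = 0.3347 × 78.00 = 26.10 kPa.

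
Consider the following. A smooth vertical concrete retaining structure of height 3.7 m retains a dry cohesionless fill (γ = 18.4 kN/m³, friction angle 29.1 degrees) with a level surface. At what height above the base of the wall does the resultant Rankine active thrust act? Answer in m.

K_a = 0.3456.
The pressure distribution is triangular, so the resultant acts at H/3 above the base = 3.7/3 = 1.233 m.

1.23 m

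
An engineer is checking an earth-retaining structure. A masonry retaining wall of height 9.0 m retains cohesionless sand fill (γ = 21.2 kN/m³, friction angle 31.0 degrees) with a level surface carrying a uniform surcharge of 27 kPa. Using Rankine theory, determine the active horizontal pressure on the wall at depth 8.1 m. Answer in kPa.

K_a = (1 − sin φ)/(1 + sin φ) = 0.3201.
σ_v = γz + q = 21.2 × 8.1 + 27 = 198.7 kPa.
σ_h = K_a σ_v = 0.3201 × 198.7 = 63.61 kPa.

63.6 kPa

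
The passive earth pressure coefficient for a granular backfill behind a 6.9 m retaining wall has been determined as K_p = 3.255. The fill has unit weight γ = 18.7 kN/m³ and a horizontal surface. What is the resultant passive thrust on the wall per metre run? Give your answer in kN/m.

1450 kN/m

P = ½ K_p γ H² = 0.5 × 3.255 × 18.7 × 6.9² = 1449 kN/m.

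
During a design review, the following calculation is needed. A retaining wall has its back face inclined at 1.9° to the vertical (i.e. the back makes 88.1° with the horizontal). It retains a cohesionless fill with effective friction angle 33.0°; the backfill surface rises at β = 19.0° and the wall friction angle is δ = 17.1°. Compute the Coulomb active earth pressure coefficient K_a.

K_a = sin²(α+φ) / [sin²α · sin(α−δ) · (1 + √{sin(φ+δ)sin(φ−β) / (sin(α−δ)sin(α+β))})²].
With α = 88.1°, φ = 33.0°, δ = 17.1°, β = 19.0°: K_a = 0.3676.

0.368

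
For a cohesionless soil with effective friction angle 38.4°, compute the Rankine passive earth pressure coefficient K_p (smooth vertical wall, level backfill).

K_p = (1 + sin φ)/(1 − sin φ) = tan²(45° + 38.4°/2) = 4.279.

4.28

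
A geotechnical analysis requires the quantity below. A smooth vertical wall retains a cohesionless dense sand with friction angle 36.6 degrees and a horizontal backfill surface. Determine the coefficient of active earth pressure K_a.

0.253

K_a = tan²(45° − φ/2) = tan²(26.70°) = 0.2530.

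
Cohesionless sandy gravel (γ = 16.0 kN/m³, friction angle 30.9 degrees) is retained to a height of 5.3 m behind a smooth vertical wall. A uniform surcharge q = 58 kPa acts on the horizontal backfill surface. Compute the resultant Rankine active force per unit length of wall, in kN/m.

K_a = tan²(45° − φ/2) = 0.3214.
Soil triangle: ½ K_a γ H² = 0.5×0.3214×16.0×5.3² = 72.23 kN/m.
Surcharge rectangle: K_a q H = 0.3214×58×5.3 = 98.80 kN/m.
Total = 72.23 + 98.80 = 171.0 kN/m.

171 kN/m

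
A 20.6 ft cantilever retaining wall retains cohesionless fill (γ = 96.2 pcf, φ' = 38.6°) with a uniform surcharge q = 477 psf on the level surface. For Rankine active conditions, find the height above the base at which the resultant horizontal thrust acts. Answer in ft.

7.98 ft

K_a = 0.2316.
Triangular part P₁ = ½K_aγH² = 4728 at H/3 = 6.867 ft; rectangular part P₂ = K_a q H = 2276 at H/2 = 10.30 ft.
ȳ = (P₁·6.867 + P₂·10.30)/(P₁+P₂) = 7.982 ft.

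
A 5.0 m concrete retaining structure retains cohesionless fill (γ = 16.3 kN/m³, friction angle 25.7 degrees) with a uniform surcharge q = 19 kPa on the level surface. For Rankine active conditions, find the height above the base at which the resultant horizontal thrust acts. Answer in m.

K_a = 0.3950.
Triangular part P₁ = ½K_aγH² = 80.49 at H/3 = 1.667 m; rectangular part P₂ = K_a q H = 37.53 at H/2 = 2.500 m.
ȳ = (P₁·1.667 + P₂·2.500)/(P₁+P₂) = 1.932 m.

1.93 m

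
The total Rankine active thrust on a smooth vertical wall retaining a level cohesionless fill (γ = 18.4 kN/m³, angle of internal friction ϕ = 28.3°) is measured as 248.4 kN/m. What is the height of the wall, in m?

K_a = 0.3568. P_a = ½ K_a γ H² ⇒ H = √(2P_a/(K_a γ)).
H = √(2×248.4/(0.3568×18.4)) = 8.699 m.

8.70 m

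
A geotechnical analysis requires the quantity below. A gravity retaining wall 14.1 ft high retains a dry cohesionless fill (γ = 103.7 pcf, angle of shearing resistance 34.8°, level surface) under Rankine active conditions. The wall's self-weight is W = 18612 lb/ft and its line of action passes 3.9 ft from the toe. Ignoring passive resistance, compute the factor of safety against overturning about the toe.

5.48

K_a = tan²(45° − 34.8°/2) = 0.2733.
P_a = ½K_aγH² = 0.5×0.2733×103.7×14.1² = 2817 lb/ft, acting at H/3 = 4.700 ft above the base.
Overturning moment M_o = P_a × H/3 = 2817 × 4.700 = 13240.
Resisting moment M_r = W × 3.9 = 18612 × 3.9 = 72590.
FS_overturning = M_r/M_o = 72590/13240 = 5.482.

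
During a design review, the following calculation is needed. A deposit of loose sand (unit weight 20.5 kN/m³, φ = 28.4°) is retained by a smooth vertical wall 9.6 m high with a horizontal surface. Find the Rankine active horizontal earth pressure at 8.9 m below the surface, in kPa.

K_a = (1 − sin φ)/(1 + sin φ) = 0.3554.
σ_h = K_a γ z = 0.3554 × 20.5 × 8.9 = 64.84 kPa.

64.8 kPa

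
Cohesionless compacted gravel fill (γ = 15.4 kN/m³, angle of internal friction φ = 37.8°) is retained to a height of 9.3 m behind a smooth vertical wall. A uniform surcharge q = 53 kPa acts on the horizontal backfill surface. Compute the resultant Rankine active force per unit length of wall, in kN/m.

278 kN/m

K_a = tan²(45° − φ/2) = 0.2400.
Soil triangle: ½ K_a γ H² = 0.5×0.2400×15.4×9.3² = 159.8 kN/m.
Surcharge rectangle: K_a q H = 0.2400×53×9.3 = 118.3 kN/m.
Total = 159.8 + 118.3 = 278.1 kN/m.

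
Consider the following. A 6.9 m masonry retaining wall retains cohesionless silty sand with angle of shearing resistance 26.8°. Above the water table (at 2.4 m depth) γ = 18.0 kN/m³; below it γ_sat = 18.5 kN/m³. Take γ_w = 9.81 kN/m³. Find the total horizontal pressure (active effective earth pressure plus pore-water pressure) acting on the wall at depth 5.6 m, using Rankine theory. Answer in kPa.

58.3 kPa

K_a = (1 − sin φ)/(1 + sin φ) = 0.3785.
γ' = 18.5 − 9.81 = 8.690 kN/m³.
Effective vertical stress at 5.6 m: σ'_v = 18.0×2.4 + 8.690×3.20 = 71.01 kPa.
σ'_h = K_a σ'_v = 0.3785 × 71.01 = 26.87 kPa; u = γ_w × 3.20 = 31.39 kPa.
Total σ_h = 26.87 + 31.39 = 58.27 kPa.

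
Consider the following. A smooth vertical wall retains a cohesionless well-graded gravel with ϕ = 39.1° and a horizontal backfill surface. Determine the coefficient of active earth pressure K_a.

K_a = tan²(45° − φ/2) = tan²(25.45°) = 0.2265.

0.226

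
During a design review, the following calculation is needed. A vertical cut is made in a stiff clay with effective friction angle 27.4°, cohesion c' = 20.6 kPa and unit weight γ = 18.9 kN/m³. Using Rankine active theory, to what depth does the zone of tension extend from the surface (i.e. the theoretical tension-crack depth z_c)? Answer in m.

K_a = tan²(45° − 27.4°/2) = 0.3697; √K_a = 0.6080.
The active pressure is zero where K_a γ z = 2c√K_a, so z_c = 2c/(γ√K_a) = 2×20.6/(18.9×0.6080) = 3.585 m.

3.59 m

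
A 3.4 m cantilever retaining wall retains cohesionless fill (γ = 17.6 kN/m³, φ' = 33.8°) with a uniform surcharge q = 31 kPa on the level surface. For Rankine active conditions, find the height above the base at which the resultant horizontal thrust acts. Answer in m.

1.42 m

K_a = 0.2851.
Triangular part P₁ = ½K_aγH² = 29.00 at H/3 = 1.133 m; rectangular part P₂ = K_a q H = 30.05 at H/2 = 1.700 m.
ȳ = (P₁·1.133 + P₂·1.700)/(P₁+P₂) = 1.422 m.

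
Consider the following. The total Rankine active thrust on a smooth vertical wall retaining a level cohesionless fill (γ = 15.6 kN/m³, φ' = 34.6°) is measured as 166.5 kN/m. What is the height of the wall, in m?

K_a = 0.2756. P_a = ½ K_a γ H² ⇒ H = √(2P_a/(K_a γ)).
H = √(2×166.5/(0.2756×15.6)) = 8.800 m.

8.80 m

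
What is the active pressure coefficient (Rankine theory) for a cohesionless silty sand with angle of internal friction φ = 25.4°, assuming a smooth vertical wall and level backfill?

0.400

K_a = (1 − sin φ)/(1 + sin φ) = (1 − sin 25.4°)/(1 + sin 25.4°) = 0.3996.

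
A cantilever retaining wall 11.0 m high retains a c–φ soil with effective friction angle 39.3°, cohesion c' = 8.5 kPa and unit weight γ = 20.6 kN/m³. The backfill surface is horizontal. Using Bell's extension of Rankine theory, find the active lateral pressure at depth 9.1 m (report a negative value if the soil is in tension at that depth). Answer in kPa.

K_a = (1 − sin φ)/(1 + sin φ) = 0.2245.
σ_a = K_a γ z − 2c√K_a = 0.2245×20.6×9.1 − 2×8.5×0.4738 = 34.02 kPa.

34.0 kPa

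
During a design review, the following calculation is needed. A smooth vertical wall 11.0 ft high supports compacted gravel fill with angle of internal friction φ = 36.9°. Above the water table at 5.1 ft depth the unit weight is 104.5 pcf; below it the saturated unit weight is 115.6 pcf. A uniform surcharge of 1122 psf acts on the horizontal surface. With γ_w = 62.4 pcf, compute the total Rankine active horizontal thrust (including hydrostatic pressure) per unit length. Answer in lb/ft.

K_a = tan²(45° − φ/2) = 0.2497.
γ' = 115.6 − 62.4 = 53.20 pcf. h₂ = H − d_w = 5.9 ft.
σ'_h: at surface K_a·q = 280.1; at WT K_a(q+γd_w) = 413.2; at base K_a(q+γd_w+γ'h₂) = 491.6 psf.
P₁ = ½(280.1+413.2)×5.1 = 1768; P₂ = ½(413.2+491.6)×5.9 = 2669; P_w = ½γ_w h₂² = 1086.
Total = 1768+2669+1086 = 5523 lb/ft.

5520 lb/ft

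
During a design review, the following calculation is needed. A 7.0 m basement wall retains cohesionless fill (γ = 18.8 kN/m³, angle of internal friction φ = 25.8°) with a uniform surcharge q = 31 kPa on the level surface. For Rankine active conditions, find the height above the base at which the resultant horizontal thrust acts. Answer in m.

2.71 m

K_a = 0.3935.
Triangular part P₁ = ½K_aγH² = 181.2 at H/3 = 2.333 m; rectangular part P₂ = K_a q H = 85.39 at H/2 = 3.500 m.
ȳ = (P₁·2.333 + P₂·3.500)/(P₁+P₂) = 2.707 m.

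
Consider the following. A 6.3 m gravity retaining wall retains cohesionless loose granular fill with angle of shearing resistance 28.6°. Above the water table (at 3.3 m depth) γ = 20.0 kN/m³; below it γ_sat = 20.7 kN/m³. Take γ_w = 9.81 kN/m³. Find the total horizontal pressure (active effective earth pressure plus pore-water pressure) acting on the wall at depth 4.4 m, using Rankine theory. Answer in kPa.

K_a = (1 − sin φ)/(1 + sin φ) = 0.3525.
γ' = 20.7 − 9.81 = 10.89 kN/m³.
Effective vertical stress at 4.4 m: σ'_v = 20.0×3.3 + 10.89×1.10 = 77.98 kPa.
σ'_h = K_a σ'_v = 0.3525 × 77.98 = 27.49 kPa; u = γ_w × 1.10 = 10.79 kPa.
Total σ_h = 27.49 + 10.79 = 38.28 kPa.

38.3 kPa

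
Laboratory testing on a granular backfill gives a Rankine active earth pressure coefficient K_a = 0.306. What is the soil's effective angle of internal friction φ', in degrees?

32.1°

K_a = tan²(45° − φ/2) ⇒ 45° − φ/2 = arctan(√0.306) = 28.95°.
φ = 2(45° − 28.95°) = 32.10°.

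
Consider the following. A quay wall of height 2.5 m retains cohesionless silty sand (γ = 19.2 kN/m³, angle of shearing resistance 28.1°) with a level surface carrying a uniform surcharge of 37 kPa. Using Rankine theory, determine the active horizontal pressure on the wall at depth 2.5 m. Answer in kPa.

K_a = (1 − sin φ)/(1 + sin φ) = 0.3596.
σ_v = γz + q = 19.2 × 2.5 + 37 = 85.00 kPa.
σ_h = K_a σ_v = 0.3596 × 85.00 = 30.57 kPa.

30.6 kPa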